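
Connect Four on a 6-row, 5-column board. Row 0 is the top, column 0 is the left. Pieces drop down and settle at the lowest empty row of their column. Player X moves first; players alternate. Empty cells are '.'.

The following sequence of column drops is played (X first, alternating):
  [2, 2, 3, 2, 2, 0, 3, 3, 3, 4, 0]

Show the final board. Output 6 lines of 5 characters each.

Answer: .....
.....
..XX.
..OO.
X.OX.
O.XXO

Derivation:
Move 1: X drops in col 2, lands at row 5
Move 2: O drops in col 2, lands at row 4
Move 3: X drops in col 3, lands at row 5
Move 4: O drops in col 2, lands at row 3
Move 5: X drops in col 2, lands at row 2
Move 6: O drops in col 0, lands at row 5
Move 7: X drops in col 3, lands at row 4
Move 8: O drops in col 3, lands at row 3
Move 9: X drops in col 3, lands at row 2
Move 10: O drops in col 4, lands at row 5
Move 11: X drops in col 0, lands at row 4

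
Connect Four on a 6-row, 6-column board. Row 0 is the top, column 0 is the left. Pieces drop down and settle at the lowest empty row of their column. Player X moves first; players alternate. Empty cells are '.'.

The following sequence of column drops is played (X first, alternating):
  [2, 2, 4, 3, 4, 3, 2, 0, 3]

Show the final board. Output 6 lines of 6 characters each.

Answer: ......
......
......
..XX..
..OOX.
O.XOX.

Derivation:
Move 1: X drops in col 2, lands at row 5
Move 2: O drops in col 2, lands at row 4
Move 3: X drops in col 4, lands at row 5
Move 4: O drops in col 3, lands at row 5
Move 5: X drops in col 4, lands at row 4
Move 6: O drops in col 3, lands at row 4
Move 7: X drops in col 2, lands at row 3
Move 8: O drops in col 0, lands at row 5
Move 9: X drops in col 3, lands at row 3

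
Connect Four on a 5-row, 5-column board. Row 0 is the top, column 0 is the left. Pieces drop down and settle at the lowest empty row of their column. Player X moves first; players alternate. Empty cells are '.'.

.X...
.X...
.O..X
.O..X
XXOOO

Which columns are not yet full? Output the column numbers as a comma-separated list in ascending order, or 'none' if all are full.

Answer: 0,2,3,4

Derivation:
col 0: top cell = '.' → open
col 1: top cell = 'X' → FULL
col 2: top cell = '.' → open
col 3: top cell = '.' → open
col 4: top cell = '.' → open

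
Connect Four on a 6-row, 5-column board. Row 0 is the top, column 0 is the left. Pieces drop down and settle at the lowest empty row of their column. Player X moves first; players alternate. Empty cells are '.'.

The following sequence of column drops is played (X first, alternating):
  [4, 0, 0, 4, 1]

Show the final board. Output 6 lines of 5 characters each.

Move 1: X drops in col 4, lands at row 5
Move 2: O drops in col 0, lands at row 5
Move 3: X drops in col 0, lands at row 4
Move 4: O drops in col 4, lands at row 4
Move 5: X drops in col 1, lands at row 5

Answer: .....
.....
.....
.....
X...O
OX..X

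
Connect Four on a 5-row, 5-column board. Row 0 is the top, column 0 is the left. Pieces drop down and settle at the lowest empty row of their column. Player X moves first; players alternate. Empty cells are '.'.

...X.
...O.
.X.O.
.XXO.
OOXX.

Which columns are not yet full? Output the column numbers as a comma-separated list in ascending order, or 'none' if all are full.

col 0: top cell = '.' → open
col 1: top cell = '.' → open
col 2: top cell = '.' → open
col 3: top cell = 'X' → FULL
col 4: top cell = '.' → open

Answer: 0,1,2,4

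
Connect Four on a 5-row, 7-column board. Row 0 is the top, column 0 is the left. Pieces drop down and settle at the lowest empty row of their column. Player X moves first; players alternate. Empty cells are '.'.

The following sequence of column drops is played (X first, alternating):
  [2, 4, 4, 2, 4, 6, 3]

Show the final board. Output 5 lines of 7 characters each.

Answer: .......
.......
....X..
..O.X..
..XXO.O

Derivation:
Move 1: X drops in col 2, lands at row 4
Move 2: O drops in col 4, lands at row 4
Move 3: X drops in col 4, lands at row 3
Move 4: O drops in col 2, lands at row 3
Move 5: X drops in col 4, lands at row 2
Move 6: O drops in col 6, lands at row 4
Move 7: X drops in col 3, lands at row 4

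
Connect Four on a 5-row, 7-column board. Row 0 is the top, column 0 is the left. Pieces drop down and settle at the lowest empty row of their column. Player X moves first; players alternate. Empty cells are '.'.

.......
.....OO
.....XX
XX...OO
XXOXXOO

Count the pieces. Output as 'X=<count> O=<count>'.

X=8 O=7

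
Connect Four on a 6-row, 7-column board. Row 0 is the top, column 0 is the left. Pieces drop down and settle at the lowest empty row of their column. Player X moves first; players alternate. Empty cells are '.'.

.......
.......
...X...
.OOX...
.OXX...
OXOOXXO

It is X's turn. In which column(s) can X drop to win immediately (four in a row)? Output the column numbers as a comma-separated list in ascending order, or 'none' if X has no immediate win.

col 0: drop X → no win
col 1: drop X → no win
col 2: drop X → no win
col 3: drop X → WIN!
col 4: drop X → no win
col 5: drop X → no win
col 6: drop X → no win

Answer: 3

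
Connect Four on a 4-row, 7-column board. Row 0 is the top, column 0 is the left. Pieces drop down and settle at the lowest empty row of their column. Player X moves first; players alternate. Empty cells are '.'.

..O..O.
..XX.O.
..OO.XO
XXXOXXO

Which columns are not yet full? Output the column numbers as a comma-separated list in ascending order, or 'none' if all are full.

Answer: 0,1,3,4,6

Derivation:
col 0: top cell = '.' → open
col 1: top cell = '.' → open
col 2: top cell = 'O' → FULL
col 3: top cell = '.' → open
col 4: top cell = '.' → open
col 5: top cell = 'O' → FULL
col 6: top cell = '.' → open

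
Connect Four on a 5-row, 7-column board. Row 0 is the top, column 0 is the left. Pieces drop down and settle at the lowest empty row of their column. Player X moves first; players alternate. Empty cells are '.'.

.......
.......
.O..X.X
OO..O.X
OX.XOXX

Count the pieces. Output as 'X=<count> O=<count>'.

X=7 O=6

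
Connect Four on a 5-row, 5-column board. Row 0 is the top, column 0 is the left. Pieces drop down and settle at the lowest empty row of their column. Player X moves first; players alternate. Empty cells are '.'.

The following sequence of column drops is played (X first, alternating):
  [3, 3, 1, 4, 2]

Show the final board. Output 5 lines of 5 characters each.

Move 1: X drops in col 3, lands at row 4
Move 2: O drops in col 3, lands at row 3
Move 3: X drops in col 1, lands at row 4
Move 4: O drops in col 4, lands at row 4
Move 5: X drops in col 2, lands at row 4

Answer: .....
.....
.....
...O.
.XXXO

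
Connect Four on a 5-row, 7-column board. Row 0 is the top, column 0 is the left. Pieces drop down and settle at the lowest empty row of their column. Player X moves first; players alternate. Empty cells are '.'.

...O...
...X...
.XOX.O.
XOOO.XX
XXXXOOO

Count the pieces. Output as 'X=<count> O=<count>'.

X=10 O=9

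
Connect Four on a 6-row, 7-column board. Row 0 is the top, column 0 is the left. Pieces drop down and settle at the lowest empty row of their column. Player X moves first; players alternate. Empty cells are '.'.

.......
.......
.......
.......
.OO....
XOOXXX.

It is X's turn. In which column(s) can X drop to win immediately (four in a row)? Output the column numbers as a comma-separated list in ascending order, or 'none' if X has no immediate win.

col 0: drop X → no win
col 1: drop X → no win
col 2: drop X → no win
col 3: drop X → no win
col 4: drop X → no win
col 5: drop X → no win
col 6: drop X → WIN!

Answer: 6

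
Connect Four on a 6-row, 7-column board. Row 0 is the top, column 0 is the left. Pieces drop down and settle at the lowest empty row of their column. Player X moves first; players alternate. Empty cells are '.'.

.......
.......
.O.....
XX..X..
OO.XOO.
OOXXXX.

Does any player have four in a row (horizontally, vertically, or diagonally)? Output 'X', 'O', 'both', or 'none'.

X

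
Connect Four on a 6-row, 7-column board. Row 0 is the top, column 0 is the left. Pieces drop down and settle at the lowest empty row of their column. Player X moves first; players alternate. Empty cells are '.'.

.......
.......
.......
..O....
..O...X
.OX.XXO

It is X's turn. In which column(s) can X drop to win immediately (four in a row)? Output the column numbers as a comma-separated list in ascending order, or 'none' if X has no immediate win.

col 0: drop X → no win
col 1: drop X → no win
col 2: drop X → no win
col 3: drop X → WIN!
col 4: drop X → no win
col 5: drop X → no win
col 6: drop X → no win

Answer: 3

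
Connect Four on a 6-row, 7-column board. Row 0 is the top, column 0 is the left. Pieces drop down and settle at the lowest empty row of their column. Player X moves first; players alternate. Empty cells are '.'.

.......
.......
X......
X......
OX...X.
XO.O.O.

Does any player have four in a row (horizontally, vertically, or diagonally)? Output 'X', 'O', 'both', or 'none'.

none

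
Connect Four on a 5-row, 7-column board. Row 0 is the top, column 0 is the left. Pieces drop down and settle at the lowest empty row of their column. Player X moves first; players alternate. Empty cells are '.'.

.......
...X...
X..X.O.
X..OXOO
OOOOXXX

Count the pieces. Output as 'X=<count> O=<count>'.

X=8 O=8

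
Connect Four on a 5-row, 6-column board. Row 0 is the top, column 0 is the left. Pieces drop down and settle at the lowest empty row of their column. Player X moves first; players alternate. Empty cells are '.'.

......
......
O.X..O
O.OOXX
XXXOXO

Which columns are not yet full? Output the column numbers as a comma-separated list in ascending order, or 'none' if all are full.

col 0: top cell = '.' → open
col 1: top cell = '.' → open
col 2: top cell = '.' → open
col 3: top cell = '.' → open
col 4: top cell = '.' → open
col 5: top cell = '.' → open

Answer: 0,1,2,3,4,5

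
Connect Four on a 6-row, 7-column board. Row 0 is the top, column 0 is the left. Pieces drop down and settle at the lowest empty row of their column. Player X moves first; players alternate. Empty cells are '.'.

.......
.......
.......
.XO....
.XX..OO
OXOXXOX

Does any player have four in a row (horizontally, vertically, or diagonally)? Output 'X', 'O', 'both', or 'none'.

none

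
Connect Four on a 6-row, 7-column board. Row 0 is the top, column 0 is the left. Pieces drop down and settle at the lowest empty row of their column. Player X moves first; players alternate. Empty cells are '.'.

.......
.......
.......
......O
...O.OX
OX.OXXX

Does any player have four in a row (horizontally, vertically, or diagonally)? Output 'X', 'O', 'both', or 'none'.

none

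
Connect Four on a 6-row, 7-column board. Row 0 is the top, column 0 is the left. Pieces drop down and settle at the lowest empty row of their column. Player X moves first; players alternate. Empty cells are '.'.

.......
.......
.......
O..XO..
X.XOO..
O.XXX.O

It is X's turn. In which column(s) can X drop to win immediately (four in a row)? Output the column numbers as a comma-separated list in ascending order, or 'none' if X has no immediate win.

Answer: 1,5

Derivation:
col 0: drop X → no win
col 1: drop X → WIN!
col 2: drop X → no win
col 3: drop X → no win
col 4: drop X → no win
col 5: drop X → WIN!
col 6: drop X → no win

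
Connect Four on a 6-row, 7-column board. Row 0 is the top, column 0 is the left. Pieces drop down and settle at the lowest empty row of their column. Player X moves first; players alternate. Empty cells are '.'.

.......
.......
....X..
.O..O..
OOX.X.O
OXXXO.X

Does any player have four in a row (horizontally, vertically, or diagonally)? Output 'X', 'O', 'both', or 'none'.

none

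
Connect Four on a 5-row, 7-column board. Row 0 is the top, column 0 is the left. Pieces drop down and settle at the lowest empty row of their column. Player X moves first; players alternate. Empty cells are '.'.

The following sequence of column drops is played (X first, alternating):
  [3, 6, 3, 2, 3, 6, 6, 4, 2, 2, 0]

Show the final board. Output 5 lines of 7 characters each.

Answer: .......
.......
..OX..X
..XX..O
X.OXO.O

Derivation:
Move 1: X drops in col 3, lands at row 4
Move 2: O drops in col 6, lands at row 4
Move 3: X drops in col 3, lands at row 3
Move 4: O drops in col 2, lands at row 4
Move 5: X drops in col 3, lands at row 2
Move 6: O drops in col 6, lands at row 3
Move 7: X drops in col 6, lands at row 2
Move 8: O drops in col 4, lands at row 4
Move 9: X drops in col 2, lands at row 3
Move 10: O drops in col 2, lands at row 2
Move 11: X drops in col 0, lands at row 4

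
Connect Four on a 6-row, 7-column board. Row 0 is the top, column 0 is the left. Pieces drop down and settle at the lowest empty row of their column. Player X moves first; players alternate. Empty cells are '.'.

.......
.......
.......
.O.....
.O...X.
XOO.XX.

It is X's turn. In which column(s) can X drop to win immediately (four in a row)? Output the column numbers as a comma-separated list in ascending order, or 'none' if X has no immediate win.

col 0: drop X → no win
col 1: drop X → no win
col 2: drop X → no win
col 3: drop X → no win
col 4: drop X → no win
col 5: drop X → no win
col 6: drop X → no win

Answer: none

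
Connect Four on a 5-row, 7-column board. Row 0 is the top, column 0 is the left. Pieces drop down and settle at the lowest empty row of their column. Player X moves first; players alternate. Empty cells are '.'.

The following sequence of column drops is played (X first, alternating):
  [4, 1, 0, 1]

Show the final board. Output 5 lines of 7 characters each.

Answer: .......
.......
.......
.O.....
XO..X..

Derivation:
Move 1: X drops in col 4, lands at row 4
Move 2: O drops in col 1, lands at row 4
Move 3: X drops in col 0, lands at row 4
Move 4: O drops in col 1, lands at row 3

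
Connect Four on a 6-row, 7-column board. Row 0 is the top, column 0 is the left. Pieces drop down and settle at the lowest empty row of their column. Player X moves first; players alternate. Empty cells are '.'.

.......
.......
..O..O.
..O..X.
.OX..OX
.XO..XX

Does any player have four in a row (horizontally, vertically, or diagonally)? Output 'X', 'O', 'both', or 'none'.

none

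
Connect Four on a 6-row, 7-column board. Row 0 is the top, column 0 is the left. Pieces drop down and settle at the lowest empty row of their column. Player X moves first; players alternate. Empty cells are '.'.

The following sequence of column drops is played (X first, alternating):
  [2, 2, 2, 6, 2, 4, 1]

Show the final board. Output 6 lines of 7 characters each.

Answer: .......
.......
..X....
..X....
..O....
.XX.O.O

Derivation:
Move 1: X drops in col 2, lands at row 5
Move 2: O drops in col 2, lands at row 4
Move 3: X drops in col 2, lands at row 3
Move 4: O drops in col 6, lands at row 5
Move 5: X drops in col 2, lands at row 2
Move 6: O drops in col 4, lands at row 5
Move 7: X drops in col 1, lands at row 5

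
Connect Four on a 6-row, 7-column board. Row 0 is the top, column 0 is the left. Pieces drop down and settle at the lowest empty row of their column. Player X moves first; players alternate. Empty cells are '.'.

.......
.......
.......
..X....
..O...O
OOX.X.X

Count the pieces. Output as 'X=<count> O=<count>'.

X=4 O=4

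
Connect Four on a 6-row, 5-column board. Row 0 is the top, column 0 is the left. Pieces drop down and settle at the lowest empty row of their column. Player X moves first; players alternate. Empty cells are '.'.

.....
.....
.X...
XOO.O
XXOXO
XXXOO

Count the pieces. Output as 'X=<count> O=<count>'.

X=8 O=7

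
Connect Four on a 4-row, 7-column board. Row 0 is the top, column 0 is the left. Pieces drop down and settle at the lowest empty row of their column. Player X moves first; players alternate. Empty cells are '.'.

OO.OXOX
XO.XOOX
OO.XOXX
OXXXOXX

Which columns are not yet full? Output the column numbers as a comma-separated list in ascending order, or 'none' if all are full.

col 0: top cell = 'O' → FULL
col 1: top cell = 'O' → FULL
col 2: top cell = '.' → open
col 3: top cell = 'O' → FULL
col 4: top cell = 'X' → FULL
col 5: top cell = 'O' → FULL
col 6: top cell = 'X' → FULL

Answer: 2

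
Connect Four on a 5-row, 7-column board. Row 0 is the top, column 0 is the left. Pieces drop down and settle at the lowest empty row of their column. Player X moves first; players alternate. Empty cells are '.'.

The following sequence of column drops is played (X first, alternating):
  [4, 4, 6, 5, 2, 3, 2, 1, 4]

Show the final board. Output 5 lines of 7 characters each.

Move 1: X drops in col 4, lands at row 4
Move 2: O drops in col 4, lands at row 3
Move 3: X drops in col 6, lands at row 4
Move 4: O drops in col 5, lands at row 4
Move 5: X drops in col 2, lands at row 4
Move 6: O drops in col 3, lands at row 4
Move 7: X drops in col 2, lands at row 3
Move 8: O drops in col 1, lands at row 4
Move 9: X drops in col 4, lands at row 2

Answer: .......
.......
....X..
..X.O..
.OXOXOX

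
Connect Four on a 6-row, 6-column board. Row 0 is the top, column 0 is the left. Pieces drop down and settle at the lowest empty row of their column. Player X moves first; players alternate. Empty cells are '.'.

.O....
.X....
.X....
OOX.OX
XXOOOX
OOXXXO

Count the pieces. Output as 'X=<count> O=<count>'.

X=10 O=10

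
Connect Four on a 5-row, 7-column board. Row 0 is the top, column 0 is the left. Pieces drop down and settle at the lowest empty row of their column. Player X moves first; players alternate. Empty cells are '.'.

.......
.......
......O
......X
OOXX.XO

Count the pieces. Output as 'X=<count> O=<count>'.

X=4 O=4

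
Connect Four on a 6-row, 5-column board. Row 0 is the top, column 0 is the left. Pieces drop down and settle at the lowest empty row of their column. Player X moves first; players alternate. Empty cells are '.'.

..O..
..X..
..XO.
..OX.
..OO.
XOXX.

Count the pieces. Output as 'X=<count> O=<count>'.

X=6 O=6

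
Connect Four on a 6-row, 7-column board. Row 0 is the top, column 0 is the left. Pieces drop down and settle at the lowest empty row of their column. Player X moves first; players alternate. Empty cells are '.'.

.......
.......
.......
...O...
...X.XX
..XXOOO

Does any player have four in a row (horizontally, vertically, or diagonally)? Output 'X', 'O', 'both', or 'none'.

none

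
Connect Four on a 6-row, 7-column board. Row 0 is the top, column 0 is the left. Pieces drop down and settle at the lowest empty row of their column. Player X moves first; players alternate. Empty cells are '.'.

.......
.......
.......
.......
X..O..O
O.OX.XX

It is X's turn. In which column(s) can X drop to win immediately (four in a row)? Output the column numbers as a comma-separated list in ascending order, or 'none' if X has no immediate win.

Answer: 4

Derivation:
col 0: drop X → no win
col 1: drop X → no win
col 2: drop X → no win
col 3: drop X → no win
col 4: drop X → WIN!
col 5: drop X → no win
col 6: drop X → no win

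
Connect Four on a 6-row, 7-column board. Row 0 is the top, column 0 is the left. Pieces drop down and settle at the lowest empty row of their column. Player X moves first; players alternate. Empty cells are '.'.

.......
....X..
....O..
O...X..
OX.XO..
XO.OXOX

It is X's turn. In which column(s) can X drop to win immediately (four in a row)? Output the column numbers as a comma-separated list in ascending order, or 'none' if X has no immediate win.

Answer: none

Derivation:
col 0: drop X → no win
col 1: drop X → no win
col 2: drop X → no win
col 3: drop X → no win
col 4: drop X → no win
col 5: drop X → no win
col 6: drop X → no win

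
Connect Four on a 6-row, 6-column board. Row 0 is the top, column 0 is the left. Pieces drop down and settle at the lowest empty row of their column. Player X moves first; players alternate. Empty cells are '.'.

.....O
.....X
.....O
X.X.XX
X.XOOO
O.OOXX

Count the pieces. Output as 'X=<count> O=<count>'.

X=9 O=8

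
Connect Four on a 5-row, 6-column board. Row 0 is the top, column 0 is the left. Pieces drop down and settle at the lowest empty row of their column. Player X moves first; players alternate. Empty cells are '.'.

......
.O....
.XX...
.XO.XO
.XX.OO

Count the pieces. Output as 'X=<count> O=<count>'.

X=6 O=5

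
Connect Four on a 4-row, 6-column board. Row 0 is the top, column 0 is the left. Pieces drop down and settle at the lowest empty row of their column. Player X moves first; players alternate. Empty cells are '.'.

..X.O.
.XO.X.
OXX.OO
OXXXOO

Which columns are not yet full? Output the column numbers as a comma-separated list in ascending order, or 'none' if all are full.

Answer: 0,1,3,5

Derivation:
col 0: top cell = '.' → open
col 1: top cell = '.' → open
col 2: top cell = 'X' → FULL
col 3: top cell = '.' → open
col 4: top cell = 'O' → FULL
col 5: top cell = '.' → open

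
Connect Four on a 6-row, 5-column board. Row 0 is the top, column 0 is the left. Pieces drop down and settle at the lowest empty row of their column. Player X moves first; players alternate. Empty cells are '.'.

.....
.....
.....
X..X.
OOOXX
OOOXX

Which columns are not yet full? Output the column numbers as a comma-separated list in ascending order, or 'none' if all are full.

Answer: 0,1,2,3,4

Derivation:
col 0: top cell = '.' → open
col 1: top cell = '.' → open
col 2: top cell = '.' → open
col 3: top cell = '.' → open
col 4: top cell = '.' → open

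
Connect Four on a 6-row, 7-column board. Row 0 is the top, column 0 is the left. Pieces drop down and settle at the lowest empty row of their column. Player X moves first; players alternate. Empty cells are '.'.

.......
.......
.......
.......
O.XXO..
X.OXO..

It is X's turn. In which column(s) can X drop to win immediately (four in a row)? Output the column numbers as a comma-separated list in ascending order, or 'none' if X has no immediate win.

Answer: none

Derivation:
col 0: drop X → no win
col 1: drop X → no win
col 2: drop X → no win
col 3: drop X → no win
col 4: drop X → no win
col 5: drop X → no win
col 6: drop X → no win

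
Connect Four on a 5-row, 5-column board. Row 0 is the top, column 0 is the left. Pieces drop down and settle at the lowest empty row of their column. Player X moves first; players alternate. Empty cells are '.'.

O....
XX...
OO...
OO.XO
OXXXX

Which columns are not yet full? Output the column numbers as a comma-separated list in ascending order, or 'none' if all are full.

Answer: 1,2,3,4

Derivation:
col 0: top cell = 'O' → FULL
col 1: top cell = '.' → open
col 2: top cell = '.' → open
col 3: top cell = '.' → open
col 4: top cell = '.' → open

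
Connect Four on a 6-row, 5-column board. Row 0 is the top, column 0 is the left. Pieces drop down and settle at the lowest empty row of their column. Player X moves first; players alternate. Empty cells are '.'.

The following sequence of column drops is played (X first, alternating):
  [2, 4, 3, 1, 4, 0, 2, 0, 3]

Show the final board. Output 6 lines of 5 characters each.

Answer: .....
.....
.....
.....
O.XXX
OOXXO

Derivation:
Move 1: X drops in col 2, lands at row 5
Move 2: O drops in col 4, lands at row 5
Move 3: X drops in col 3, lands at row 5
Move 4: O drops in col 1, lands at row 5
Move 5: X drops in col 4, lands at row 4
Move 6: O drops in col 0, lands at row 5
Move 7: X drops in col 2, lands at row 4
Move 8: O drops in col 0, lands at row 4
Move 9: X drops in col 3, lands at row 4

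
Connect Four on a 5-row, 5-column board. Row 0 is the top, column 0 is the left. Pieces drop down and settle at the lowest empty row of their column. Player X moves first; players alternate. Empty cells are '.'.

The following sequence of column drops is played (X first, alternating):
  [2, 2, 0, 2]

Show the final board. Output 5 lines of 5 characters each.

Answer: .....
.....
..O..
..O..
X.X..

Derivation:
Move 1: X drops in col 2, lands at row 4
Move 2: O drops in col 2, lands at row 3
Move 3: X drops in col 0, lands at row 4
Move 4: O drops in col 2, lands at row 2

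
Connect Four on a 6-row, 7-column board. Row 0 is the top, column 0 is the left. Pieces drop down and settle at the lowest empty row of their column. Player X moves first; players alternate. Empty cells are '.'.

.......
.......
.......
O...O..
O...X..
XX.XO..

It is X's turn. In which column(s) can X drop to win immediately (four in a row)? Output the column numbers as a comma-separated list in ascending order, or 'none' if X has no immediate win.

Answer: 2

Derivation:
col 0: drop X → no win
col 1: drop X → no win
col 2: drop X → WIN!
col 3: drop X → no win
col 4: drop X → no win
col 5: drop X → no win
col 6: drop X → no win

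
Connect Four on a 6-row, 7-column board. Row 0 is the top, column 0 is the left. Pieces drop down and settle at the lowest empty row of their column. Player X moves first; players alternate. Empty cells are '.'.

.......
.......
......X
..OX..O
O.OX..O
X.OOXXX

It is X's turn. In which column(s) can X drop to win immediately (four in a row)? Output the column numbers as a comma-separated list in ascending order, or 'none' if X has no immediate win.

col 0: drop X → no win
col 1: drop X → no win
col 2: drop X → no win
col 3: drop X → no win
col 4: drop X → no win
col 5: drop X → no win
col 6: drop X → no win

Answer: none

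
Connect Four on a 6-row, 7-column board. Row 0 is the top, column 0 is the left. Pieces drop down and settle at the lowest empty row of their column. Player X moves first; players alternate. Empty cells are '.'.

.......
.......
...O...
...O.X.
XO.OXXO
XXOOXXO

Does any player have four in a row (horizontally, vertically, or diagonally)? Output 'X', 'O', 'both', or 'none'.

O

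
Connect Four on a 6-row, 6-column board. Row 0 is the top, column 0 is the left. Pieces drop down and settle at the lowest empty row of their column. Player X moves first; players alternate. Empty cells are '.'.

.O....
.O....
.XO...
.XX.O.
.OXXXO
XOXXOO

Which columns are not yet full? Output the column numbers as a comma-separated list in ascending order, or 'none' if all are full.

col 0: top cell = '.' → open
col 1: top cell = 'O' → FULL
col 2: top cell = '.' → open
col 3: top cell = '.' → open
col 4: top cell = '.' → open
col 5: top cell = '.' → open

Answer: 0,2,3,4,5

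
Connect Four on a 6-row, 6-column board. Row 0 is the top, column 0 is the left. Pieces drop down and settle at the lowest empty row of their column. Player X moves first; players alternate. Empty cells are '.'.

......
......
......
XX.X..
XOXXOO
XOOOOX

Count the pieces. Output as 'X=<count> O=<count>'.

X=8 O=7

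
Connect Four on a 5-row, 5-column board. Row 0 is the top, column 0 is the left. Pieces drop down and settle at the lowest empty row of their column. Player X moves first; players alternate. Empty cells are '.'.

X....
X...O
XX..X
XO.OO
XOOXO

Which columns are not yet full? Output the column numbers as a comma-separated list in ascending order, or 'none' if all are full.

Answer: 1,2,3,4

Derivation:
col 0: top cell = 'X' → FULL
col 1: top cell = '.' → open
col 2: top cell = '.' → open
col 3: top cell = '.' → open
col 4: top cell = '.' → open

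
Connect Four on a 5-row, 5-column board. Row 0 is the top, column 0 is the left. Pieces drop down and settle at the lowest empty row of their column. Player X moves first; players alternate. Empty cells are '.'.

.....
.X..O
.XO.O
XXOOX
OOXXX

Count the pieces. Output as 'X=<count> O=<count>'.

X=8 O=7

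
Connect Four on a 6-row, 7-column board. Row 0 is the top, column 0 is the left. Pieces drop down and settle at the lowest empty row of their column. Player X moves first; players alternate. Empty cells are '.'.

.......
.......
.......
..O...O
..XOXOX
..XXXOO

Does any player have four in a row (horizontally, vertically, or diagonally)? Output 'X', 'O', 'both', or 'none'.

none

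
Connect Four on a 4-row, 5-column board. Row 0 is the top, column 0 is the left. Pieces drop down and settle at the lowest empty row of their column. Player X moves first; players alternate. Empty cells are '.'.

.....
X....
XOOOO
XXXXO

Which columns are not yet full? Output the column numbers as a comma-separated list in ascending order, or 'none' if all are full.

col 0: top cell = '.' → open
col 1: top cell = '.' → open
col 2: top cell = '.' → open
col 3: top cell = '.' → open
col 4: top cell = '.' → open

Answer: 0,1,2,3,4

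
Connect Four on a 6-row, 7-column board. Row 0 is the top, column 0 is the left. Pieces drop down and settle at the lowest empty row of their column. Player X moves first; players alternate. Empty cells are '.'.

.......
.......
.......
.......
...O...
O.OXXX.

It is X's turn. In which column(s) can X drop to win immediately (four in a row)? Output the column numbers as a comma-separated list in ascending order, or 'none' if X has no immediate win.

col 0: drop X → no win
col 1: drop X → no win
col 2: drop X → no win
col 3: drop X → no win
col 4: drop X → no win
col 5: drop X → no win
col 6: drop X → WIN!

Answer: 6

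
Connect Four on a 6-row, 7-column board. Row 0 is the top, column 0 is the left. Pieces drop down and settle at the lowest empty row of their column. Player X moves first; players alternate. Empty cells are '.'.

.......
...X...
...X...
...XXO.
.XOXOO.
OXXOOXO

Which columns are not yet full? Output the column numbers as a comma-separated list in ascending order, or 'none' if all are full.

col 0: top cell = '.' → open
col 1: top cell = '.' → open
col 2: top cell = '.' → open
col 3: top cell = '.' → open
col 4: top cell = '.' → open
col 5: top cell = '.' → open
col 6: top cell = '.' → open

Answer: 0,1,2,3,4,5,6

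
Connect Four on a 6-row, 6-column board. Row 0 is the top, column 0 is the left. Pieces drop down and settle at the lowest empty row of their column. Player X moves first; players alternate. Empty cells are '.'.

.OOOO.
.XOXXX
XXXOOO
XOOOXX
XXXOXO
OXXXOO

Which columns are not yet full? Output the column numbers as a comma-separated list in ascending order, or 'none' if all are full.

col 0: top cell = '.' → open
col 1: top cell = 'O' → FULL
col 2: top cell = 'O' → FULL
col 3: top cell = 'O' → FULL
col 4: top cell = 'O' → FULL
col 5: top cell = '.' → open

Answer: 0,5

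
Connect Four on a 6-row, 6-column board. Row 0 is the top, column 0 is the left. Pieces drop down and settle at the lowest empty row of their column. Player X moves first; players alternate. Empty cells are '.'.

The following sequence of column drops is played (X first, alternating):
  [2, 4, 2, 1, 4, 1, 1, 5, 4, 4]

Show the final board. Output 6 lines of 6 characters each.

Move 1: X drops in col 2, lands at row 5
Move 2: O drops in col 4, lands at row 5
Move 3: X drops in col 2, lands at row 4
Move 4: O drops in col 1, lands at row 5
Move 5: X drops in col 4, lands at row 4
Move 6: O drops in col 1, lands at row 4
Move 7: X drops in col 1, lands at row 3
Move 8: O drops in col 5, lands at row 5
Move 9: X drops in col 4, lands at row 3
Move 10: O drops in col 4, lands at row 2

Answer: ......
......
....O.
.X..X.
.OX.X.
.OX.OO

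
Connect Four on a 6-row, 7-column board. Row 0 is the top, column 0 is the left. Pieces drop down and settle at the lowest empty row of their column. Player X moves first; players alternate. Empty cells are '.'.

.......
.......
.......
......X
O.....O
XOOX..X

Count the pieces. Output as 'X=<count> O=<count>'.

X=4 O=4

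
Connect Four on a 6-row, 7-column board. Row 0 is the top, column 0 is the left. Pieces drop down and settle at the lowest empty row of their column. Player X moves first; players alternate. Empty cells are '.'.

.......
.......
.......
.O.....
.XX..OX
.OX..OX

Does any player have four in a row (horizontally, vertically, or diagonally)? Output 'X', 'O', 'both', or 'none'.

none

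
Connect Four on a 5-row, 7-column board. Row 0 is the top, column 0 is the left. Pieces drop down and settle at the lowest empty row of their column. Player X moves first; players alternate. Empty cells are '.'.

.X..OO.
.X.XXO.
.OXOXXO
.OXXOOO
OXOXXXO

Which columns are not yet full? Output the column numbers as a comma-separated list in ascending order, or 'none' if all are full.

col 0: top cell = '.' → open
col 1: top cell = 'X' → FULL
col 2: top cell = '.' → open
col 3: top cell = '.' → open
col 4: top cell = 'O' → FULL
col 5: top cell = 'O' → FULL
col 6: top cell = '.' → open

Answer: 0,2,3,6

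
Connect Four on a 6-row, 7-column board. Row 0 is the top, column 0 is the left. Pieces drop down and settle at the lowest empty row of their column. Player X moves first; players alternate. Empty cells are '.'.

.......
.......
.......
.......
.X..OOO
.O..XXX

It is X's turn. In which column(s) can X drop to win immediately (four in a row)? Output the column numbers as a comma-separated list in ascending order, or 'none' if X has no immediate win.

Answer: 3

Derivation:
col 0: drop X → no win
col 1: drop X → no win
col 2: drop X → no win
col 3: drop X → WIN!
col 4: drop X → no win
col 5: drop X → no win
col 6: drop X → no win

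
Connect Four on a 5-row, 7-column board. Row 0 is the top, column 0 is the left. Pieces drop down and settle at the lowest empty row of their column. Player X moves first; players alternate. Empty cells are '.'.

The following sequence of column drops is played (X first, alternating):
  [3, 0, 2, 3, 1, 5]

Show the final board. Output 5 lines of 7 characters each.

Answer: .......
.......
.......
...O...
OXXX.O.

Derivation:
Move 1: X drops in col 3, lands at row 4
Move 2: O drops in col 0, lands at row 4
Move 3: X drops in col 2, lands at row 4
Move 4: O drops in col 3, lands at row 3
Move 5: X drops in col 1, lands at row 4
Move 6: O drops in col 5, lands at row 4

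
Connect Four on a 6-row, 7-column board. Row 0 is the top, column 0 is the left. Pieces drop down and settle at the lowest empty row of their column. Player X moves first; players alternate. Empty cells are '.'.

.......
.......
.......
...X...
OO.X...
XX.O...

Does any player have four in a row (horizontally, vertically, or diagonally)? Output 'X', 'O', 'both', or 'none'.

none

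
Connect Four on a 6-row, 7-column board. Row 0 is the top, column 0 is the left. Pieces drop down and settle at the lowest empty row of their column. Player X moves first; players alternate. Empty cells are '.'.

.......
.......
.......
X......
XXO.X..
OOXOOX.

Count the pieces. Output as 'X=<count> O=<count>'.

X=6 O=5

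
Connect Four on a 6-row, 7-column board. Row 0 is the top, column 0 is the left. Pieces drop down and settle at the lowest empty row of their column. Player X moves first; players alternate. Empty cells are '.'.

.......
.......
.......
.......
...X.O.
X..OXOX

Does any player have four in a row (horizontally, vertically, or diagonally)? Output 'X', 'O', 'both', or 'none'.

none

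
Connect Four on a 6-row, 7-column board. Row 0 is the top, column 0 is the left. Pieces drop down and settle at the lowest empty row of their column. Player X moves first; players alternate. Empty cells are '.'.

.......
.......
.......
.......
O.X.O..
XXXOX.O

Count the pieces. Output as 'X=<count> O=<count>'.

X=5 O=4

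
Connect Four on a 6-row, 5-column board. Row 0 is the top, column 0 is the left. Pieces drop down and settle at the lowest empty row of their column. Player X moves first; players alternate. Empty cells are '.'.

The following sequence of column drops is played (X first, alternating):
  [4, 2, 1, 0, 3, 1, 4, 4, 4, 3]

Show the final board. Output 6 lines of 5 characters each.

Answer: .....
.....
....X
....O
.O.OX
OXOXX

Derivation:
Move 1: X drops in col 4, lands at row 5
Move 2: O drops in col 2, lands at row 5
Move 3: X drops in col 1, lands at row 5
Move 4: O drops in col 0, lands at row 5
Move 5: X drops in col 3, lands at row 5
Move 6: O drops in col 1, lands at row 4
Move 7: X drops in col 4, lands at row 4
Move 8: O drops in col 4, lands at row 3
Move 9: X drops in col 4, lands at row 2
Move 10: O drops in col 3, lands at row 4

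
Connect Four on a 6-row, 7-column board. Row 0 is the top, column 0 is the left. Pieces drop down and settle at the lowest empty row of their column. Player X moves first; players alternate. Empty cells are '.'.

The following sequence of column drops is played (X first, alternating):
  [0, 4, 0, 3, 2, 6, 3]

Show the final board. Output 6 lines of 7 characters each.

Answer: .......
.......
.......
.......
X..X...
X.XOO.O

Derivation:
Move 1: X drops in col 0, lands at row 5
Move 2: O drops in col 4, lands at row 5
Move 3: X drops in col 0, lands at row 4
Move 4: O drops in col 3, lands at row 5
Move 5: X drops in col 2, lands at row 5
Move 6: O drops in col 6, lands at row 5
Move 7: X drops in col 3, lands at row 4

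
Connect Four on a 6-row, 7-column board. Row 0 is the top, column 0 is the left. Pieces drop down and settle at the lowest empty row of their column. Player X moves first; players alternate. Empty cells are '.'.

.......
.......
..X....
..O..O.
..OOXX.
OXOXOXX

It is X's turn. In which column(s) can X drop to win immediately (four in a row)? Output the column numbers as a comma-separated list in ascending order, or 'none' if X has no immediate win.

col 0: drop X → no win
col 1: drop X → no win
col 2: drop X → no win
col 3: drop X → WIN!
col 4: drop X → no win
col 5: drop X → no win
col 6: drop X → no win

Answer: 3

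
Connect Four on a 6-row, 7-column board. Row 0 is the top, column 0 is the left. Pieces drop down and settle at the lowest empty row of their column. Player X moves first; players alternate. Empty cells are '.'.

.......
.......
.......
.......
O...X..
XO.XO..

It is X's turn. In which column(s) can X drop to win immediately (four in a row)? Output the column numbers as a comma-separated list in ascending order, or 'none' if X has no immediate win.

col 0: drop X → no win
col 1: drop X → no win
col 2: drop X → no win
col 3: drop X → no win
col 4: drop X → no win
col 5: drop X → no win
col 6: drop X → no win

Answer: none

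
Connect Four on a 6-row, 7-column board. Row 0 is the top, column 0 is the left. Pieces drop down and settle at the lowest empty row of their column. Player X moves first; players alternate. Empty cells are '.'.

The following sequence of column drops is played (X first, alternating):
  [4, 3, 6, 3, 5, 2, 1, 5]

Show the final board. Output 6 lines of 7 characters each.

Answer: .......
.......
.......
.......
...O.O.
.XOOXXX

Derivation:
Move 1: X drops in col 4, lands at row 5
Move 2: O drops in col 3, lands at row 5
Move 3: X drops in col 6, lands at row 5
Move 4: O drops in col 3, lands at row 4
Move 5: X drops in col 5, lands at row 5
Move 6: O drops in col 2, lands at row 5
Move 7: X drops in col 1, lands at row 5
Move 8: O drops in col 5, lands at row 4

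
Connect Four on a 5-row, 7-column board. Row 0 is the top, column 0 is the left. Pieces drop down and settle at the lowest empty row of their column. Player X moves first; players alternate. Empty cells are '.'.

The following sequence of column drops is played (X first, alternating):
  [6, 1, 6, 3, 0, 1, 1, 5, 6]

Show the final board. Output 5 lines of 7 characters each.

Answer: .......
.......
.X....X
.O....X
XO.O.OX

Derivation:
Move 1: X drops in col 6, lands at row 4
Move 2: O drops in col 1, lands at row 4
Move 3: X drops in col 6, lands at row 3
Move 4: O drops in col 3, lands at row 4
Move 5: X drops in col 0, lands at row 4
Move 6: O drops in col 1, lands at row 3
Move 7: X drops in col 1, lands at row 2
Move 8: O drops in col 5, lands at row 4
Move 9: X drops in col 6, lands at row 2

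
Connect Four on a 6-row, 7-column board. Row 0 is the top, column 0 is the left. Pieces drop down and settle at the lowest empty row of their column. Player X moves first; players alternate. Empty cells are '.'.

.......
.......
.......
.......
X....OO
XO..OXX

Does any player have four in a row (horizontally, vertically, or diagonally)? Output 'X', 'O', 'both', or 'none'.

none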